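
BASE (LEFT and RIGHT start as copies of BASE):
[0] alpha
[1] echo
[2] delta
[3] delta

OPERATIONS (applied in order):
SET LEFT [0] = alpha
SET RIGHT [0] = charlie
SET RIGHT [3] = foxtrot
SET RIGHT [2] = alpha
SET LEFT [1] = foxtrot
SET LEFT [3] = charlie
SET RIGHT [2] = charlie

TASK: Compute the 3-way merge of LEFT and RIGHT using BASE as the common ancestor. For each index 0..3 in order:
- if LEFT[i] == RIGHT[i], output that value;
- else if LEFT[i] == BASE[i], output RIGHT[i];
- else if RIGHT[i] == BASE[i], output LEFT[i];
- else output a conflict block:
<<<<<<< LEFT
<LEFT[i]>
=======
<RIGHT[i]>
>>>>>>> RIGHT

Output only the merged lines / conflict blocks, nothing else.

Final LEFT:  [alpha, foxtrot, delta, charlie]
Final RIGHT: [charlie, echo, charlie, foxtrot]
i=0: L=alpha=BASE, R=charlie -> take RIGHT -> charlie
i=1: L=foxtrot, R=echo=BASE -> take LEFT -> foxtrot
i=2: L=delta=BASE, R=charlie -> take RIGHT -> charlie
i=3: BASE=delta L=charlie R=foxtrot all differ -> CONFLICT

Answer: charlie
foxtrot
charlie
<<<<<<< LEFT
charlie
=======
foxtrot
>>>>>>> RIGHT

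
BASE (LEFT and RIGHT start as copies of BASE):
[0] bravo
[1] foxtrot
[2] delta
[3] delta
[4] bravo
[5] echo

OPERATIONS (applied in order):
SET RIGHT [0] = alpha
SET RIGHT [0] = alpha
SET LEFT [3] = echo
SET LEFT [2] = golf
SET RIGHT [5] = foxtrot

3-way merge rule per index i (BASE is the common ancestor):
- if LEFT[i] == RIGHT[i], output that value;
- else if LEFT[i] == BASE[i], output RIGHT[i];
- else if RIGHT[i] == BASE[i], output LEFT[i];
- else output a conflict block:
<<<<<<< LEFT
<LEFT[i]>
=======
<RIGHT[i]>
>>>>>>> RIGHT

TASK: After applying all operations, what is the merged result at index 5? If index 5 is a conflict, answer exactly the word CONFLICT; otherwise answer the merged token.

Answer: foxtrot

Derivation:
Final LEFT:  [bravo, foxtrot, golf, echo, bravo, echo]
Final RIGHT: [alpha, foxtrot, delta, delta, bravo, foxtrot]
i=0: L=bravo=BASE, R=alpha -> take RIGHT -> alpha
i=1: L=foxtrot R=foxtrot -> agree -> foxtrot
i=2: L=golf, R=delta=BASE -> take LEFT -> golf
i=3: L=echo, R=delta=BASE -> take LEFT -> echo
i=4: L=bravo R=bravo -> agree -> bravo
i=5: L=echo=BASE, R=foxtrot -> take RIGHT -> foxtrot
Index 5 -> foxtrot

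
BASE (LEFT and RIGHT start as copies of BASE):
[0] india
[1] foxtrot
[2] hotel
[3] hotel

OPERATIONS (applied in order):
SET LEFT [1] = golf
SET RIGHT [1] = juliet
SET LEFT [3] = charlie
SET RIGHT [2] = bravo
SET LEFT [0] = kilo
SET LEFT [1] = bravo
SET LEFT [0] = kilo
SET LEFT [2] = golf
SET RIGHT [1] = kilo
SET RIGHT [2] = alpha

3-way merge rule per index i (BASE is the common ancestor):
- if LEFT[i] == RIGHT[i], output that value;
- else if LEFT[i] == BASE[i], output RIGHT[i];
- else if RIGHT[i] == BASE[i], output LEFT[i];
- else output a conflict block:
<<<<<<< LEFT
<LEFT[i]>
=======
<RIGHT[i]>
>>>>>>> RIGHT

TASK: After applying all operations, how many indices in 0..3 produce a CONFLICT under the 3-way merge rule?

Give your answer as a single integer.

Final LEFT:  [kilo, bravo, golf, charlie]
Final RIGHT: [india, kilo, alpha, hotel]
i=0: L=kilo, R=india=BASE -> take LEFT -> kilo
i=1: BASE=foxtrot L=bravo R=kilo all differ -> CONFLICT
i=2: BASE=hotel L=golf R=alpha all differ -> CONFLICT
i=3: L=charlie, R=hotel=BASE -> take LEFT -> charlie
Conflict count: 2

Answer: 2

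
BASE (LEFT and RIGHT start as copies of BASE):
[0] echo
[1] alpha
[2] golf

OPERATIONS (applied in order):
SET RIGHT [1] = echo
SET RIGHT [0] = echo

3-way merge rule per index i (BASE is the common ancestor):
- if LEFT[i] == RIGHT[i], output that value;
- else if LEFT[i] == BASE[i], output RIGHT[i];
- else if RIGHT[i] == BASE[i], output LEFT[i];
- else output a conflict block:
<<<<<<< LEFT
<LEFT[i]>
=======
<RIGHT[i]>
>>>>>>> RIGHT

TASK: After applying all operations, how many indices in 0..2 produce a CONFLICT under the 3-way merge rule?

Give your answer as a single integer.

Final LEFT:  [echo, alpha, golf]
Final RIGHT: [echo, echo, golf]
i=0: L=echo R=echo -> agree -> echo
i=1: L=alpha=BASE, R=echo -> take RIGHT -> echo
i=2: L=golf R=golf -> agree -> golf
Conflict count: 0

Answer: 0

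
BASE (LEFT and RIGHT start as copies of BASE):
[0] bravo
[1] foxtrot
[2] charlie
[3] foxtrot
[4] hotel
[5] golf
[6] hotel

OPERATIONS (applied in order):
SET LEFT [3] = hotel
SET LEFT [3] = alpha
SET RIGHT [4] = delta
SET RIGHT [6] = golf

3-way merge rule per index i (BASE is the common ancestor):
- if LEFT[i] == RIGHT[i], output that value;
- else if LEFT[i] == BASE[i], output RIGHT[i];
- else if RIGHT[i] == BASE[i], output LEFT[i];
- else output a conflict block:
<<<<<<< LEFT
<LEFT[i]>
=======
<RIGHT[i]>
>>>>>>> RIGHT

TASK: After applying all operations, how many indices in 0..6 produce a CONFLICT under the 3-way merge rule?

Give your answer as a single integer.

Answer: 0

Derivation:
Final LEFT:  [bravo, foxtrot, charlie, alpha, hotel, golf, hotel]
Final RIGHT: [bravo, foxtrot, charlie, foxtrot, delta, golf, golf]
i=0: L=bravo R=bravo -> agree -> bravo
i=1: L=foxtrot R=foxtrot -> agree -> foxtrot
i=2: L=charlie R=charlie -> agree -> charlie
i=3: L=alpha, R=foxtrot=BASE -> take LEFT -> alpha
i=4: L=hotel=BASE, R=delta -> take RIGHT -> delta
i=5: L=golf R=golf -> agree -> golf
i=6: L=hotel=BASE, R=golf -> take RIGHT -> golf
Conflict count: 0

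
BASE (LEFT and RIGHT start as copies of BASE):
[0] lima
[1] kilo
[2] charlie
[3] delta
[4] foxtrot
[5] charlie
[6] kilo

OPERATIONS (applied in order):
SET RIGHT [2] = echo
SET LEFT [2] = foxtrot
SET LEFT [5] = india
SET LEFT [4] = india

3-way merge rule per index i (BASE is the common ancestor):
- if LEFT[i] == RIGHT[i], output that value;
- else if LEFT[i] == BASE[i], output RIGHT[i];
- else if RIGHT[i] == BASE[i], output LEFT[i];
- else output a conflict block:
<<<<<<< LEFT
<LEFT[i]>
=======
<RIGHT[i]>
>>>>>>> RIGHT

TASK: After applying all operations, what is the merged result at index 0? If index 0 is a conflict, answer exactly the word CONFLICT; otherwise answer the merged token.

Final LEFT:  [lima, kilo, foxtrot, delta, india, india, kilo]
Final RIGHT: [lima, kilo, echo, delta, foxtrot, charlie, kilo]
i=0: L=lima R=lima -> agree -> lima
i=1: L=kilo R=kilo -> agree -> kilo
i=2: BASE=charlie L=foxtrot R=echo all differ -> CONFLICT
i=3: L=delta R=delta -> agree -> delta
i=4: L=india, R=foxtrot=BASE -> take LEFT -> india
i=5: L=india, R=charlie=BASE -> take LEFT -> india
i=6: L=kilo R=kilo -> agree -> kilo
Index 0 -> lima

Answer: lima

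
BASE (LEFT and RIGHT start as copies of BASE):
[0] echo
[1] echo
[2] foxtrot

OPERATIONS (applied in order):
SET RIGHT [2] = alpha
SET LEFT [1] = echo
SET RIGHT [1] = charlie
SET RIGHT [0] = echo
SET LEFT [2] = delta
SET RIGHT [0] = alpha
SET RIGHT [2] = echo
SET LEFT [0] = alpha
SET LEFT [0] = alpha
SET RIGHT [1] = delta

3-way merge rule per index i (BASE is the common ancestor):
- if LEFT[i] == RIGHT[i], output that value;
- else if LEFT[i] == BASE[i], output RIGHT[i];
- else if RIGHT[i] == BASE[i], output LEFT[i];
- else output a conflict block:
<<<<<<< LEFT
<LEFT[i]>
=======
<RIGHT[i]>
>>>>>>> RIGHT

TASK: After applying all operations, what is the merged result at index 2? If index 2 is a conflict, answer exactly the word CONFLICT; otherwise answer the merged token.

Answer: CONFLICT

Derivation:
Final LEFT:  [alpha, echo, delta]
Final RIGHT: [alpha, delta, echo]
i=0: L=alpha R=alpha -> agree -> alpha
i=1: L=echo=BASE, R=delta -> take RIGHT -> delta
i=2: BASE=foxtrot L=delta R=echo all differ -> CONFLICT
Index 2 -> CONFLICT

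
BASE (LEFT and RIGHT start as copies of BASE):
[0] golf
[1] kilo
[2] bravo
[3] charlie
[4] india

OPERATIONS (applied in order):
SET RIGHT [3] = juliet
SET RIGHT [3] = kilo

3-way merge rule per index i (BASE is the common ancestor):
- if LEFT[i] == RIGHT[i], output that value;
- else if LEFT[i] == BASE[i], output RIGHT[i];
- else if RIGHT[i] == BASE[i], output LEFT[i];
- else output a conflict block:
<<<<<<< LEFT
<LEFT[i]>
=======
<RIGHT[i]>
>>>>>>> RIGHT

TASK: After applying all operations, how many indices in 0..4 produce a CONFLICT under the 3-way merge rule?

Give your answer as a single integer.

Answer: 0

Derivation:
Final LEFT:  [golf, kilo, bravo, charlie, india]
Final RIGHT: [golf, kilo, bravo, kilo, india]
i=0: L=golf R=golf -> agree -> golf
i=1: L=kilo R=kilo -> agree -> kilo
i=2: L=bravo R=bravo -> agree -> bravo
i=3: L=charlie=BASE, R=kilo -> take RIGHT -> kilo
i=4: L=india R=india -> agree -> india
Conflict count: 0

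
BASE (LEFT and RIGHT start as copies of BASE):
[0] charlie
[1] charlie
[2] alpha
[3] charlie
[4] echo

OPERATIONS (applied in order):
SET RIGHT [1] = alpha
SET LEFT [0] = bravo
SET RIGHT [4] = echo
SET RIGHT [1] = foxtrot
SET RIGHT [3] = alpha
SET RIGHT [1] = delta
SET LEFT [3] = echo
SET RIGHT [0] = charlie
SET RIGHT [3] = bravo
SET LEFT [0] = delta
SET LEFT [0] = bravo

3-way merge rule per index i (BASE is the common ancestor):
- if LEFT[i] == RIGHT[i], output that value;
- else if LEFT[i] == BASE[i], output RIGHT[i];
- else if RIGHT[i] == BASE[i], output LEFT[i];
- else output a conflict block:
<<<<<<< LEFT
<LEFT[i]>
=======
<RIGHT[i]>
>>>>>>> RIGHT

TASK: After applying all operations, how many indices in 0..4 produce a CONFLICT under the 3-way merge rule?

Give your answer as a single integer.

Final LEFT:  [bravo, charlie, alpha, echo, echo]
Final RIGHT: [charlie, delta, alpha, bravo, echo]
i=0: L=bravo, R=charlie=BASE -> take LEFT -> bravo
i=1: L=charlie=BASE, R=delta -> take RIGHT -> delta
i=2: L=alpha R=alpha -> agree -> alpha
i=3: BASE=charlie L=echo R=bravo all differ -> CONFLICT
i=4: L=echo R=echo -> agree -> echo
Conflict count: 1

Answer: 1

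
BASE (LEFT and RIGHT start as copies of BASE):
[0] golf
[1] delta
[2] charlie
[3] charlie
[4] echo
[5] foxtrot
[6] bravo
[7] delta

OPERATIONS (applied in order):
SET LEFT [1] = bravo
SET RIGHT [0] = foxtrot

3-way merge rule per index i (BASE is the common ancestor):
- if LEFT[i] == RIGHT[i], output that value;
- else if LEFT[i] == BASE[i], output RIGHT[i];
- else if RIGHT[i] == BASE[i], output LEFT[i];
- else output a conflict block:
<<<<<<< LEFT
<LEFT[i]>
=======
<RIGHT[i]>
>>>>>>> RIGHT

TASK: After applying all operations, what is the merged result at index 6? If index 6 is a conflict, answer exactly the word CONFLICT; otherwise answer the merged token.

Answer: bravo

Derivation:
Final LEFT:  [golf, bravo, charlie, charlie, echo, foxtrot, bravo, delta]
Final RIGHT: [foxtrot, delta, charlie, charlie, echo, foxtrot, bravo, delta]
i=0: L=golf=BASE, R=foxtrot -> take RIGHT -> foxtrot
i=1: L=bravo, R=delta=BASE -> take LEFT -> bravo
i=2: L=charlie R=charlie -> agree -> charlie
i=3: L=charlie R=charlie -> agree -> charlie
i=4: L=echo R=echo -> agree -> echo
i=5: L=foxtrot R=foxtrot -> agree -> foxtrot
i=6: L=bravo R=bravo -> agree -> bravo
i=7: L=delta R=delta -> agree -> delta
Index 6 -> bravo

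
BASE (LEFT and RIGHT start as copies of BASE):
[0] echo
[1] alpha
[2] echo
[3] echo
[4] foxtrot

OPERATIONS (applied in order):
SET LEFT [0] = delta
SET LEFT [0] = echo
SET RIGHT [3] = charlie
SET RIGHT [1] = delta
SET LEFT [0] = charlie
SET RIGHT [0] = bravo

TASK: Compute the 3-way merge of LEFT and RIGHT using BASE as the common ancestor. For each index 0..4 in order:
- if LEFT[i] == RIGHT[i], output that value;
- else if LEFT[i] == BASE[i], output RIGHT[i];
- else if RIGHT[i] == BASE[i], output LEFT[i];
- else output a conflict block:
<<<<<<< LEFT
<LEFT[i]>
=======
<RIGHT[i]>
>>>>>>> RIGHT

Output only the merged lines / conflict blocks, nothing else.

Answer: <<<<<<< LEFT
charlie
=======
bravo
>>>>>>> RIGHT
delta
echo
charlie
foxtrot

Derivation:
Final LEFT:  [charlie, alpha, echo, echo, foxtrot]
Final RIGHT: [bravo, delta, echo, charlie, foxtrot]
i=0: BASE=echo L=charlie R=bravo all differ -> CONFLICT
i=1: L=alpha=BASE, R=delta -> take RIGHT -> delta
i=2: L=echo R=echo -> agree -> echo
i=3: L=echo=BASE, R=charlie -> take RIGHT -> charlie
i=4: L=foxtrot R=foxtrot -> agree -> foxtrot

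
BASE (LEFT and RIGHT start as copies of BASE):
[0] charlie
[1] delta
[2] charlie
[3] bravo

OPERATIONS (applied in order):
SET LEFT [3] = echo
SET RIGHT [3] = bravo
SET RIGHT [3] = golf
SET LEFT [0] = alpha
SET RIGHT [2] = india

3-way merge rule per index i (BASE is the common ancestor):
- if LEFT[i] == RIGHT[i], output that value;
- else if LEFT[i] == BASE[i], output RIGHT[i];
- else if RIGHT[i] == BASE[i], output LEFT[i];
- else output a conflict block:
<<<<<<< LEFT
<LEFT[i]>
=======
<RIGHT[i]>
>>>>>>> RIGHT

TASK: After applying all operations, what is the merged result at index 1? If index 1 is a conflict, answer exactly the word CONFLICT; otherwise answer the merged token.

Final LEFT:  [alpha, delta, charlie, echo]
Final RIGHT: [charlie, delta, india, golf]
i=0: L=alpha, R=charlie=BASE -> take LEFT -> alpha
i=1: L=delta R=delta -> agree -> delta
i=2: L=charlie=BASE, R=india -> take RIGHT -> india
i=3: BASE=bravo L=echo R=golf all differ -> CONFLICT
Index 1 -> delta

Answer: delta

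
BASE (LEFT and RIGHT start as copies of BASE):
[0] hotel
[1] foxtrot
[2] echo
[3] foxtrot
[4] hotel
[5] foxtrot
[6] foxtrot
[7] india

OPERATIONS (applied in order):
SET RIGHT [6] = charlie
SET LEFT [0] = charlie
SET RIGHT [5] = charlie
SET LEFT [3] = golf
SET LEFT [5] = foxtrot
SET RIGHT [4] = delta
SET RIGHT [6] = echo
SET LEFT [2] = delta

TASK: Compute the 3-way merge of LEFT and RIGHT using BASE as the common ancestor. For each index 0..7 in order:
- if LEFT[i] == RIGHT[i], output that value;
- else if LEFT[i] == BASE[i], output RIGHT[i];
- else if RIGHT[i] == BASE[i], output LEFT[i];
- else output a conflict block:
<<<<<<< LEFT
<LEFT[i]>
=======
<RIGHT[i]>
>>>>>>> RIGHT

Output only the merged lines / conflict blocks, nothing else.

Answer: charlie
foxtrot
delta
golf
delta
charlie
echo
india

Derivation:
Final LEFT:  [charlie, foxtrot, delta, golf, hotel, foxtrot, foxtrot, india]
Final RIGHT: [hotel, foxtrot, echo, foxtrot, delta, charlie, echo, india]
i=0: L=charlie, R=hotel=BASE -> take LEFT -> charlie
i=1: L=foxtrot R=foxtrot -> agree -> foxtrot
i=2: L=delta, R=echo=BASE -> take LEFT -> delta
i=3: L=golf, R=foxtrot=BASE -> take LEFT -> golf
i=4: L=hotel=BASE, R=delta -> take RIGHT -> delta
i=5: L=foxtrot=BASE, R=charlie -> take RIGHT -> charlie
i=6: L=foxtrot=BASE, R=echo -> take RIGHT -> echo
i=7: L=india R=india -> agree -> india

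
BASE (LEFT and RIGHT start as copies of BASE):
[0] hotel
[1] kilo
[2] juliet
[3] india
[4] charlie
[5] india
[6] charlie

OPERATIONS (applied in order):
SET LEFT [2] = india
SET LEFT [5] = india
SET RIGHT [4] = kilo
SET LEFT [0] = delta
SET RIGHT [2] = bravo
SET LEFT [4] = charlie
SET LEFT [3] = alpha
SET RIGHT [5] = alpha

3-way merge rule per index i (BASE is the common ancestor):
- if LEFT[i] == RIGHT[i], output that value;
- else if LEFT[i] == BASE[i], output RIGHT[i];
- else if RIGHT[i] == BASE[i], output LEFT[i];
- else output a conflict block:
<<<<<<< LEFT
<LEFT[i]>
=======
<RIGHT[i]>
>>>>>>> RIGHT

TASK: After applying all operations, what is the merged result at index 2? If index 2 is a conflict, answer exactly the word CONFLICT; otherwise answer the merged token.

Answer: CONFLICT

Derivation:
Final LEFT:  [delta, kilo, india, alpha, charlie, india, charlie]
Final RIGHT: [hotel, kilo, bravo, india, kilo, alpha, charlie]
i=0: L=delta, R=hotel=BASE -> take LEFT -> delta
i=1: L=kilo R=kilo -> agree -> kilo
i=2: BASE=juliet L=india R=bravo all differ -> CONFLICT
i=3: L=alpha, R=india=BASE -> take LEFT -> alpha
i=4: L=charlie=BASE, R=kilo -> take RIGHT -> kilo
i=5: L=india=BASE, R=alpha -> take RIGHT -> alpha
i=6: L=charlie R=charlie -> agree -> charlie
Index 2 -> CONFLICT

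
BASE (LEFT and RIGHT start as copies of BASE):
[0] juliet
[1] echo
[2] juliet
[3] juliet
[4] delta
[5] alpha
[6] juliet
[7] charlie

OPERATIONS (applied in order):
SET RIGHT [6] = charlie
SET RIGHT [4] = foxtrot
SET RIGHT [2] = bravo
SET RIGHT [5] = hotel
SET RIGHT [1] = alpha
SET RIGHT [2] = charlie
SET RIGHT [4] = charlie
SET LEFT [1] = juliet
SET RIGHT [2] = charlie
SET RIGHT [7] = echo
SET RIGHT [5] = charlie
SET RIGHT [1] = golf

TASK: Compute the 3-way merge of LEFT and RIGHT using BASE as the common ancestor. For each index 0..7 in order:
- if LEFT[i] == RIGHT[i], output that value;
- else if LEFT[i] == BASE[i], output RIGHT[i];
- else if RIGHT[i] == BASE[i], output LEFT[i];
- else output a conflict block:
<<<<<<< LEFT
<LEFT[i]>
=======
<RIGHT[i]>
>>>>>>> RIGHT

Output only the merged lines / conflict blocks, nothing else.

Answer: juliet
<<<<<<< LEFT
juliet
=======
golf
>>>>>>> RIGHT
charlie
juliet
charlie
charlie
charlie
echo

Derivation:
Final LEFT:  [juliet, juliet, juliet, juliet, delta, alpha, juliet, charlie]
Final RIGHT: [juliet, golf, charlie, juliet, charlie, charlie, charlie, echo]
i=0: L=juliet R=juliet -> agree -> juliet
i=1: BASE=echo L=juliet R=golf all differ -> CONFLICT
i=2: L=juliet=BASE, R=charlie -> take RIGHT -> charlie
i=3: L=juliet R=juliet -> agree -> juliet
i=4: L=delta=BASE, R=charlie -> take RIGHT -> charlie
i=5: L=alpha=BASE, R=charlie -> take RIGHT -> charlie
i=6: L=juliet=BASE, R=charlie -> take RIGHT -> charlie
i=7: L=charlie=BASE, R=echo -> take RIGHT -> echo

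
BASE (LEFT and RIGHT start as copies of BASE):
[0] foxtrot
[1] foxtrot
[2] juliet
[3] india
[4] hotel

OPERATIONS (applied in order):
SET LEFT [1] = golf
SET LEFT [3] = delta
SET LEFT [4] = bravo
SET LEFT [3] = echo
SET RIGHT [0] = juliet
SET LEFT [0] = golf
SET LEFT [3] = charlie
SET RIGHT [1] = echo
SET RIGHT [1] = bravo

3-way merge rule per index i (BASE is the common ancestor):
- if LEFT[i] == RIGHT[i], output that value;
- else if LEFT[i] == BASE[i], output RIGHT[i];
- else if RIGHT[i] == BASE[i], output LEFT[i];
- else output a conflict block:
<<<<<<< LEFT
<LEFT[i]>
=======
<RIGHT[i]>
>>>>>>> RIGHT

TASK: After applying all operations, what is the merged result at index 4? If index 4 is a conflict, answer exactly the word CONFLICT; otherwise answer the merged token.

Answer: bravo

Derivation:
Final LEFT:  [golf, golf, juliet, charlie, bravo]
Final RIGHT: [juliet, bravo, juliet, india, hotel]
i=0: BASE=foxtrot L=golf R=juliet all differ -> CONFLICT
i=1: BASE=foxtrot L=golf R=bravo all differ -> CONFLICT
i=2: L=juliet R=juliet -> agree -> juliet
i=3: L=charlie, R=india=BASE -> take LEFT -> charlie
i=4: L=bravo, R=hotel=BASE -> take LEFT -> bravo
Index 4 -> bravo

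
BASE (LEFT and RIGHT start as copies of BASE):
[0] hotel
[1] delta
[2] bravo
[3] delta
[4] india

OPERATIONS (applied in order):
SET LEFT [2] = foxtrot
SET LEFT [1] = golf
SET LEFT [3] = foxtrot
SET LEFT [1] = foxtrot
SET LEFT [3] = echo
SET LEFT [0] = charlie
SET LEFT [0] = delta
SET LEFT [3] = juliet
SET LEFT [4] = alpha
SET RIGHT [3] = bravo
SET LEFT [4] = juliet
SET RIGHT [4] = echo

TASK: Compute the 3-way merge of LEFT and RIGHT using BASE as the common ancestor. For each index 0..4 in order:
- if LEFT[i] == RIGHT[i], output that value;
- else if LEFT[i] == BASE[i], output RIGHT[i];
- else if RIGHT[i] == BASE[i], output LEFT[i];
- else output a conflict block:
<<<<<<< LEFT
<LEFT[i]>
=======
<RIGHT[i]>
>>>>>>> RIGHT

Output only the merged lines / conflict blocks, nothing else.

Final LEFT:  [delta, foxtrot, foxtrot, juliet, juliet]
Final RIGHT: [hotel, delta, bravo, bravo, echo]
i=0: L=delta, R=hotel=BASE -> take LEFT -> delta
i=1: L=foxtrot, R=delta=BASE -> take LEFT -> foxtrot
i=2: L=foxtrot, R=bravo=BASE -> take LEFT -> foxtrot
i=3: BASE=delta L=juliet R=bravo all differ -> CONFLICT
i=4: BASE=india L=juliet R=echo all differ -> CONFLICT

Answer: delta
foxtrot
foxtrot
<<<<<<< LEFT
juliet
=======
bravo
>>>>>>> RIGHT
<<<<<<< LEFT
juliet
=======
echo
>>>>>>> RIGHT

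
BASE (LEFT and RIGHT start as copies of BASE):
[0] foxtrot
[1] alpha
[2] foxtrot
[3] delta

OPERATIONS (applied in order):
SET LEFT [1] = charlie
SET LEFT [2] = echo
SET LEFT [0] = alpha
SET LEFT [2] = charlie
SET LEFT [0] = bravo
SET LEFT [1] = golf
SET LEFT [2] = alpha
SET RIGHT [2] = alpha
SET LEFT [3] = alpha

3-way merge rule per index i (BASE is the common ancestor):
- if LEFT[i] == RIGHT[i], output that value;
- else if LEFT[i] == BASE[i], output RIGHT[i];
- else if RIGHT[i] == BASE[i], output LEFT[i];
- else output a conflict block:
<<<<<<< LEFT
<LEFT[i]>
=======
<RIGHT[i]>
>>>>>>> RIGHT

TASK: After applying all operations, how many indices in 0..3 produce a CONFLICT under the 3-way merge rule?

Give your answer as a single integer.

Answer: 0

Derivation:
Final LEFT:  [bravo, golf, alpha, alpha]
Final RIGHT: [foxtrot, alpha, alpha, delta]
i=0: L=bravo, R=foxtrot=BASE -> take LEFT -> bravo
i=1: L=golf, R=alpha=BASE -> take LEFT -> golf
i=2: L=alpha R=alpha -> agree -> alpha
i=3: L=alpha, R=delta=BASE -> take LEFT -> alpha
Conflict count: 0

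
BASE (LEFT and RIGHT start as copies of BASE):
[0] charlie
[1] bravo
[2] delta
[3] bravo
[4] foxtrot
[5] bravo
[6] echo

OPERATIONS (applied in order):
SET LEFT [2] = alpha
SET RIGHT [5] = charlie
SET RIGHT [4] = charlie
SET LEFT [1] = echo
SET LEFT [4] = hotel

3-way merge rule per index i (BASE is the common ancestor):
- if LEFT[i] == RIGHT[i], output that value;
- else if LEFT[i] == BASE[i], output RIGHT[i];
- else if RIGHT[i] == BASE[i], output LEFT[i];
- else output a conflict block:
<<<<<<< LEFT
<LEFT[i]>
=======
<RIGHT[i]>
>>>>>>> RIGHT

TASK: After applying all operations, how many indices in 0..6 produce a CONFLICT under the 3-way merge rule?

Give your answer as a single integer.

Answer: 1

Derivation:
Final LEFT:  [charlie, echo, alpha, bravo, hotel, bravo, echo]
Final RIGHT: [charlie, bravo, delta, bravo, charlie, charlie, echo]
i=0: L=charlie R=charlie -> agree -> charlie
i=1: L=echo, R=bravo=BASE -> take LEFT -> echo
i=2: L=alpha, R=delta=BASE -> take LEFT -> alpha
i=3: L=bravo R=bravo -> agree -> bravo
i=4: BASE=foxtrot L=hotel R=charlie all differ -> CONFLICT
i=5: L=bravo=BASE, R=charlie -> take RIGHT -> charlie
i=6: L=echo R=echo -> agree -> echo
Conflict count: 1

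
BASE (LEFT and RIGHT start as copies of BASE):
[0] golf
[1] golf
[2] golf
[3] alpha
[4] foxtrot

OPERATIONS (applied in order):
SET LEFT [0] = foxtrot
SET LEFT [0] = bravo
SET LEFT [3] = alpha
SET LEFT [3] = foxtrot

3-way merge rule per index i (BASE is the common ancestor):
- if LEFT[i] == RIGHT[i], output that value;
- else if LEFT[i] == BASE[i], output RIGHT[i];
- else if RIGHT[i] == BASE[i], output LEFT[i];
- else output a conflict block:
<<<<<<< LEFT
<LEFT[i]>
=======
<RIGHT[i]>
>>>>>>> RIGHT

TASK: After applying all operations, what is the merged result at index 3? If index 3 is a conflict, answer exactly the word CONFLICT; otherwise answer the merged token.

Answer: foxtrot

Derivation:
Final LEFT:  [bravo, golf, golf, foxtrot, foxtrot]
Final RIGHT: [golf, golf, golf, alpha, foxtrot]
i=0: L=bravo, R=golf=BASE -> take LEFT -> bravo
i=1: L=golf R=golf -> agree -> golf
i=2: L=golf R=golf -> agree -> golf
i=3: L=foxtrot, R=alpha=BASE -> take LEFT -> foxtrot
i=4: L=foxtrot R=foxtrot -> agree -> foxtrot
Index 3 -> foxtrot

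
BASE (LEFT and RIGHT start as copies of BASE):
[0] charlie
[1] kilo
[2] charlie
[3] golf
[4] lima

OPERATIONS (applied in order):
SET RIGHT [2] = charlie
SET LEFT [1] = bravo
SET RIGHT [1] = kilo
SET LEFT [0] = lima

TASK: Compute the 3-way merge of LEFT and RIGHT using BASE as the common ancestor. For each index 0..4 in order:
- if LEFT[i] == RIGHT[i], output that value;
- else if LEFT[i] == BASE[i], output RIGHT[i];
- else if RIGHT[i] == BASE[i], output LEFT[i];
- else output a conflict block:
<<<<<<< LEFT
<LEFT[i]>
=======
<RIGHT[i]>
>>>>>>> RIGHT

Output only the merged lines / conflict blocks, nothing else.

Answer: lima
bravo
charlie
golf
lima

Derivation:
Final LEFT:  [lima, bravo, charlie, golf, lima]
Final RIGHT: [charlie, kilo, charlie, golf, lima]
i=0: L=lima, R=charlie=BASE -> take LEFT -> lima
i=1: L=bravo, R=kilo=BASE -> take LEFT -> bravo
i=2: L=charlie R=charlie -> agree -> charlie
i=3: L=golf R=golf -> agree -> golf
i=4: L=lima R=lima -> agree -> lima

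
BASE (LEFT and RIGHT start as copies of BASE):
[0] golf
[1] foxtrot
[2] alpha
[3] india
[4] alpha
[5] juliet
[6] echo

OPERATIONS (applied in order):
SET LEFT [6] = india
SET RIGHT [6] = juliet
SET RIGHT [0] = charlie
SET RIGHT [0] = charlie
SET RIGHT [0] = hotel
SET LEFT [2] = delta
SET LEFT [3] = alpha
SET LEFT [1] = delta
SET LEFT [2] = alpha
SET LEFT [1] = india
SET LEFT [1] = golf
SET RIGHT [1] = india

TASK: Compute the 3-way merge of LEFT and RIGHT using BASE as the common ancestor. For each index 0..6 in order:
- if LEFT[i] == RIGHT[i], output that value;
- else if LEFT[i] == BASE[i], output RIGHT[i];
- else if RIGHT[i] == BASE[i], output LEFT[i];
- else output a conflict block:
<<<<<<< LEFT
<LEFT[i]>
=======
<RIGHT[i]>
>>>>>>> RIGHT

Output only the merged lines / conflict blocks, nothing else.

Final LEFT:  [golf, golf, alpha, alpha, alpha, juliet, india]
Final RIGHT: [hotel, india, alpha, india, alpha, juliet, juliet]
i=0: L=golf=BASE, R=hotel -> take RIGHT -> hotel
i=1: BASE=foxtrot L=golf R=india all differ -> CONFLICT
i=2: L=alpha R=alpha -> agree -> alpha
i=3: L=alpha, R=india=BASE -> take LEFT -> alpha
i=4: L=alpha R=alpha -> agree -> alpha
i=5: L=juliet R=juliet -> agree -> juliet
i=6: BASE=echo L=india R=juliet all differ -> CONFLICT

Answer: hotel
<<<<<<< LEFT
golf
=======
india
>>>>>>> RIGHT
alpha
alpha
alpha
juliet
<<<<<<< LEFT
india
=======
juliet
>>>>>>> RIGHT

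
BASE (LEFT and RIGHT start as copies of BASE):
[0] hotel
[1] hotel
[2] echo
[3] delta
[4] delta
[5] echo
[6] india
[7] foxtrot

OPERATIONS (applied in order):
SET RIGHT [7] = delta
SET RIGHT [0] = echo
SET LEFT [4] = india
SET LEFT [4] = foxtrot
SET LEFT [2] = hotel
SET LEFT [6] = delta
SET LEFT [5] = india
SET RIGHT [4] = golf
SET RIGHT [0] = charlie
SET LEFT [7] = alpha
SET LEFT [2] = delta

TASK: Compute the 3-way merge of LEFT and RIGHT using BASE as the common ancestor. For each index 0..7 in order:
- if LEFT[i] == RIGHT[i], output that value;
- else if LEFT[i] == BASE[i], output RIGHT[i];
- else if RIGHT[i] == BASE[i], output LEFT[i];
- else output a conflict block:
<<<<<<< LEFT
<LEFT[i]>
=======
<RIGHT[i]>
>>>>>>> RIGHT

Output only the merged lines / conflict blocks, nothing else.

Answer: charlie
hotel
delta
delta
<<<<<<< LEFT
foxtrot
=======
golf
>>>>>>> RIGHT
india
delta
<<<<<<< LEFT
alpha
=======
delta
>>>>>>> RIGHT

Derivation:
Final LEFT:  [hotel, hotel, delta, delta, foxtrot, india, delta, alpha]
Final RIGHT: [charlie, hotel, echo, delta, golf, echo, india, delta]
i=0: L=hotel=BASE, R=charlie -> take RIGHT -> charlie
i=1: L=hotel R=hotel -> agree -> hotel
i=2: L=delta, R=echo=BASE -> take LEFT -> delta
i=3: L=delta R=delta -> agree -> delta
i=4: BASE=delta L=foxtrot R=golf all differ -> CONFLICT
i=5: L=india, R=echo=BASE -> take LEFT -> india
i=6: L=delta, R=india=BASE -> take LEFT -> delta
i=7: BASE=foxtrot L=alpha R=delta all differ -> CONFLICT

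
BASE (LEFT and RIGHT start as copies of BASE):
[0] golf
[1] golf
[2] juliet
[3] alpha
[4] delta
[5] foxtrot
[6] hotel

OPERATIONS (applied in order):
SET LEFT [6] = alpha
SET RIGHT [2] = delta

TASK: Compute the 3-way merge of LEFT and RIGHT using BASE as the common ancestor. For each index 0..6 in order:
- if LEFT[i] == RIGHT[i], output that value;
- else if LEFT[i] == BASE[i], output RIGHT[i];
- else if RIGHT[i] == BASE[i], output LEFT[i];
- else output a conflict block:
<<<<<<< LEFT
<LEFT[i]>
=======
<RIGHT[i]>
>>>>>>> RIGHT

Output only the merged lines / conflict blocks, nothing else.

Answer: golf
golf
delta
alpha
delta
foxtrot
alpha

Derivation:
Final LEFT:  [golf, golf, juliet, alpha, delta, foxtrot, alpha]
Final RIGHT: [golf, golf, delta, alpha, delta, foxtrot, hotel]
i=0: L=golf R=golf -> agree -> golf
i=1: L=golf R=golf -> agree -> golf
i=2: L=juliet=BASE, R=delta -> take RIGHT -> delta
i=3: L=alpha R=alpha -> agree -> alpha
i=4: L=delta R=delta -> agree -> delta
i=5: L=foxtrot R=foxtrot -> agree -> foxtrot
i=6: L=alpha, R=hotel=BASE -> take LEFT -> alpha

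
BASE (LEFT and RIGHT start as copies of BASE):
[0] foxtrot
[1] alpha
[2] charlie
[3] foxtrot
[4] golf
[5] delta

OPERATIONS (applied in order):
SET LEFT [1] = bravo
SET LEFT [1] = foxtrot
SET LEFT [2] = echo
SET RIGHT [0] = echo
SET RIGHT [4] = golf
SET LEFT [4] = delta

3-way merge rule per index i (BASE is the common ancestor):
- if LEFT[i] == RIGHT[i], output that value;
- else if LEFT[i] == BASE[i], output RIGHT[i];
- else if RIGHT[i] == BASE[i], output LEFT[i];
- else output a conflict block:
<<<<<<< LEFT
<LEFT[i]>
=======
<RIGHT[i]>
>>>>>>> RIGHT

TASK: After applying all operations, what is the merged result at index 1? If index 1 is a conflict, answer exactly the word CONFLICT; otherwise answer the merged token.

Final LEFT:  [foxtrot, foxtrot, echo, foxtrot, delta, delta]
Final RIGHT: [echo, alpha, charlie, foxtrot, golf, delta]
i=0: L=foxtrot=BASE, R=echo -> take RIGHT -> echo
i=1: L=foxtrot, R=alpha=BASE -> take LEFT -> foxtrot
i=2: L=echo, R=charlie=BASE -> take LEFT -> echo
i=3: L=foxtrot R=foxtrot -> agree -> foxtrot
i=4: L=delta, R=golf=BASE -> take LEFT -> delta
i=5: L=delta R=delta -> agree -> delta
Index 1 -> foxtrot

Answer: foxtrot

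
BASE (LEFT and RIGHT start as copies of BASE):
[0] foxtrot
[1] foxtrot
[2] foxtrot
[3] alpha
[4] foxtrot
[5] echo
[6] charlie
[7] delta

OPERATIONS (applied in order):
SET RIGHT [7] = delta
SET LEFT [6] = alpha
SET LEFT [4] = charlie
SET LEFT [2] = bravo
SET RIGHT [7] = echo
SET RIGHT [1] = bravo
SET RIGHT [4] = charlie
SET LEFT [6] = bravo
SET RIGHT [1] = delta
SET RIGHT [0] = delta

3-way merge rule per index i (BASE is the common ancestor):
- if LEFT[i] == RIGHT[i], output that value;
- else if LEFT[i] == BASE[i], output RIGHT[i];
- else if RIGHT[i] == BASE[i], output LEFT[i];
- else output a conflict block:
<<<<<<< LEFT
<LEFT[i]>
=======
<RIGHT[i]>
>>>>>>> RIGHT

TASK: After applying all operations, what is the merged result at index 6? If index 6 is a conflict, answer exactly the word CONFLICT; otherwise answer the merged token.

Answer: bravo

Derivation:
Final LEFT:  [foxtrot, foxtrot, bravo, alpha, charlie, echo, bravo, delta]
Final RIGHT: [delta, delta, foxtrot, alpha, charlie, echo, charlie, echo]
i=0: L=foxtrot=BASE, R=delta -> take RIGHT -> delta
i=1: L=foxtrot=BASE, R=delta -> take RIGHT -> delta
i=2: L=bravo, R=foxtrot=BASE -> take LEFT -> bravo
i=3: L=alpha R=alpha -> agree -> alpha
i=4: L=charlie R=charlie -> agree -> charlie
i=5: L=echo R=echo -> agree -> echo
i=6: L=bravo, R=charlie=BASE -> take LEFT -> bravo
i=7: L=delta=BASE, R=echo -> take RIGHT -> echo
Index 6 -> bravo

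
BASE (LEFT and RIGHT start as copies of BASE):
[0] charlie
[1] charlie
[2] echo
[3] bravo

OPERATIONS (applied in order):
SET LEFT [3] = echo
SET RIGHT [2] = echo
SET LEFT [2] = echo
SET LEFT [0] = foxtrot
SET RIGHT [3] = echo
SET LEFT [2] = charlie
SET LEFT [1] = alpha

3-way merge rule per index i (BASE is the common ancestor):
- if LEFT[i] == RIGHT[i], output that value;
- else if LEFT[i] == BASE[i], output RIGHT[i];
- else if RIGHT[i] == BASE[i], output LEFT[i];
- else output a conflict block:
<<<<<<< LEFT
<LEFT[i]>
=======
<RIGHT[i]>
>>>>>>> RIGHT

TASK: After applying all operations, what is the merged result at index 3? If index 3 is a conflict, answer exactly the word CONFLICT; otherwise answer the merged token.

Answer: echo

Derivation:
Final LEFT:  [foxtrot, alpha, charlie, echo]
Final RIGHT: [charlie, charlie, echo, echo]
i=0: L=foxtrot, R=charlie=BASE -> take LEFT -> foxtrot
i=1: L=alpha, R=charlie=BASE -> take LEFT -> alpha
i=2: L=charlie, R=echo=BASE -> take LEFT -> charlie
i=3: L=echo R=echo -> agree -> echo
Index 3 -> echo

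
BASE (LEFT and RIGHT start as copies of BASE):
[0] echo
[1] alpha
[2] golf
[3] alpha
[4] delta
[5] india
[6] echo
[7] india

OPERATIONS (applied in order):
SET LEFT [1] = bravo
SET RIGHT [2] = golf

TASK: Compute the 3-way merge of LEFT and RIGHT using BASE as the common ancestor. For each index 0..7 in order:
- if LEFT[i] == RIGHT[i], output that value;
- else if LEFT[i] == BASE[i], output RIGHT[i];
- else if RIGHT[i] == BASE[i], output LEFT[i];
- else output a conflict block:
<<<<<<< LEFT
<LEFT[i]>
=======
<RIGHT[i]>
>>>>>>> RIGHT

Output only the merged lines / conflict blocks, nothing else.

Final LEFT:  [echo, bravo, golf, alpha, delta, india, echo, india]
Final RIGHT: [echo, alpha, golf, alpha, delta, india, echo, india]
i=0: L=echo R=echo -> agree -> echo
i=1: L=bravo, R=alpha=BASE -> take LEFT -> bravo
i=2: L=golf R=golf -> agree -> golf
i=3: L=alpha R=alpha -> agree -> alpha
i=4: L=delta R=delta -> agree -> delta
i=5: L=india R=india -> agree -> india
i=6: L=echo R=echo -> agree -> echo
i=7: L=india R=india -> agree -> india

Answer: echo
bravo
golf
alpha
delta
india
echo
india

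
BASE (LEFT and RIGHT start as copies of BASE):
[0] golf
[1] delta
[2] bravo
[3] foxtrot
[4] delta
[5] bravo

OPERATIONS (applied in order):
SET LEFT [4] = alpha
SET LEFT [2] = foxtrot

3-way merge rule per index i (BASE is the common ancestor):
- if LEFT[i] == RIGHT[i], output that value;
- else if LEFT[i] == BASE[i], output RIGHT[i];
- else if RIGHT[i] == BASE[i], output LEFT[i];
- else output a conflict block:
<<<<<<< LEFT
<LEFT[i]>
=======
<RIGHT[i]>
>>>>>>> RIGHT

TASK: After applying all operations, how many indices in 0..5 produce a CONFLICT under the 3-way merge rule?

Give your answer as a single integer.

Answer: 0

Derivation:
Final LEFT:  [golf, delta, foxtrot, foxtrot, alpha, bravo]
Final RIGHT: [golf, delta, bravo, foxtrot, delta, bravo]
i=0: L=golf R=golf -> agree -> golf
i=1: L=delta R=delta -> agree -> delta
i=2: L=foxtrot, R=bravo=BASE -> take LEFT -> foxtrot
i=3: L=foxtrot R=foxtrot -> agree -> foxtrot
i=4: L=alpha, R=delta=BASE -> take LEFT -> alpha
i=5: L=bravo R=bravo -> agree -> bravo
Conflict count: 0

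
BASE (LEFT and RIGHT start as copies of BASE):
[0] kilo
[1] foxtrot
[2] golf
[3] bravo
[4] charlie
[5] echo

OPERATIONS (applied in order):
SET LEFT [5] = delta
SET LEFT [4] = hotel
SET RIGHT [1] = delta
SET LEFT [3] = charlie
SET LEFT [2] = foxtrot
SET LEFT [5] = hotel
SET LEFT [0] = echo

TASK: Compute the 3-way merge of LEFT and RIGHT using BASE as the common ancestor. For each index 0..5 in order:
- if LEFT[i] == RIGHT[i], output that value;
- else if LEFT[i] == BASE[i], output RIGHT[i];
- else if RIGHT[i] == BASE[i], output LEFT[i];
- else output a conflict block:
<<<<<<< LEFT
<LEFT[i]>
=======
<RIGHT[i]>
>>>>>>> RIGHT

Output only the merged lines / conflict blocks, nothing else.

Final LEFT:  [echo, foxtrot, foxtrot, charlie, hotel, hotel]
Final RIGHT: [kilo, delta, golf, bravo, charlie, echo]
i=0: L=echo, R=kilo=BASE -> take LEFT -> echo
i=1: L=foxtrot=BASE, R=delta -> take RIGHT -> delta
i=2: L=foxtrot, R=golf=BASE -> take LEFT -> foxtrot
i=3: L=charlie, R=bravo=BASE -> take LEFT -> charlie
i=4: L=hotel, R=charlie=BASE -> take LEFT -> hotel
i=5: L=hotel, R=echo=BASE -> take LEFT -> hotel

Answer: echo
delta
foxtrot
charlie
hotel
hotel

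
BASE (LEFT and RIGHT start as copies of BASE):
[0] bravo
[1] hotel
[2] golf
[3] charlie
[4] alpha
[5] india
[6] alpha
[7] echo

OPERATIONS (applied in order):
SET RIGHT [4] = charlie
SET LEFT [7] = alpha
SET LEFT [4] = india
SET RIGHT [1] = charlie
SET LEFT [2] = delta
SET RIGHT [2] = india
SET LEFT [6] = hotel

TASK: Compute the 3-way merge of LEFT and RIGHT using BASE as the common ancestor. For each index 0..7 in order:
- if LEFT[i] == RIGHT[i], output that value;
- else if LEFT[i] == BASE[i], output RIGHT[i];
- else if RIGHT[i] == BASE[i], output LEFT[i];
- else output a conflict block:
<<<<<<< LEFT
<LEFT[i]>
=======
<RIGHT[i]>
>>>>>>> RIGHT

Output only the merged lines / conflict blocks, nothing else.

Final LEFT:  [bravo, hotel, delta, charlie, india, india, hotel, alpha]
Final RIGHT: [bravo, charlie, india, charlie, charlie, india, alpha, echo]
i=0: L=bravo R=bravo -> agree -> bravo
i=1: L=hotel=BASE, R=charlie -> take RIGHT -> charlie
i=2: BASE=golf L=delta R=india all differ -> CONFLICT
i=3: L=charlie R=charlie -> agree -> charlie
i=4: BASE=alpha L=india R=charlie all differ -> CONFLICT
i=5: L=india R=india -> agree -> india
i=6: L=hotel, R=alpha=BASE -> take LEFT -> hotel
i=7: L=alpha, R=echo=BASE -> take LEFT -> alpha

Answer: bravo
charlie
<<<<<<< LEFT
delta
=======
india
>>>>>>> RIGHT
charlie
<<<<<<< LEFT
india
=======
charlie
>>>>>>> RIGHT
india
hotel
alpha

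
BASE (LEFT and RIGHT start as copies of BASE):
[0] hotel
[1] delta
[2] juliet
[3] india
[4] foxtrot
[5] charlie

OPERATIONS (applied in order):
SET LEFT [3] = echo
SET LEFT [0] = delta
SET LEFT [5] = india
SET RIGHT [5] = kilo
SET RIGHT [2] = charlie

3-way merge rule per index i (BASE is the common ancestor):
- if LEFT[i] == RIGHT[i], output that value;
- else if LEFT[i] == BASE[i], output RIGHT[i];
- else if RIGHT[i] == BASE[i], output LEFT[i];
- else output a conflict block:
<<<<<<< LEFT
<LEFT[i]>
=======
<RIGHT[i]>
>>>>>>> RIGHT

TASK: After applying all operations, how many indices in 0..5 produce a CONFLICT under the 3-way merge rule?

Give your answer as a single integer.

Answer: 1

Derivation:
Final LEFT:  [delta, delta, juliet, echo, foxtrot, india]
Final RIGHT: [hotel, delta, charlie, india, foxtrot, kilo]
i=0: L=delta, R=hotel=BASE -> take LEFT -> delta
i=1: L=delta R=delta -> agree -> delta
i=2: L=juliet=BASE, R=charlie -> take RIGHT -> charlie
i=3: L=echo, R=india=BASE -> take LEFT -> echo
i=4: L=foxtrot R=foxtrot -> agree -> foxtrot
i=5: BASE=charlie L=india R=kilo all differ -> CONFLICT
Conflict count: 1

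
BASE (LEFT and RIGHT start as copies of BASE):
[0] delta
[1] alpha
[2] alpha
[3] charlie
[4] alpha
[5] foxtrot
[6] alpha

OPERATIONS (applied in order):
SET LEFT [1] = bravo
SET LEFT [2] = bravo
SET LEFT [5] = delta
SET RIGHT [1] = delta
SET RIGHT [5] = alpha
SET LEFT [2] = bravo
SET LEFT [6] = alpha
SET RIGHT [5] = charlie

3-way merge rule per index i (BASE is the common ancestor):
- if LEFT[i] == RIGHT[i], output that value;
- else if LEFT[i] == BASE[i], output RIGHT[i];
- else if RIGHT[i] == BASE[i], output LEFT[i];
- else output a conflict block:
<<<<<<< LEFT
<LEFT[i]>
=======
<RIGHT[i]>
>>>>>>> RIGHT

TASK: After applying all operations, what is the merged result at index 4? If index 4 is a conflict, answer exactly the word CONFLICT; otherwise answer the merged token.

Final LEFT:  [delta, bravo, bravo, charlie, alpha, delta, alpha]
Final RIGHT: [delta, delta, alpha, charlie, alpha, charlie, alpha]
i=0: L=delta R=delta -> agree -> delta
i=1: BASE=alpha L=bravo R=delta all differ -> CONFLICT
i=2: L=bravo, R=alpha=BASE -> take LEFT -> bravo
i=3: L=charlie R=charlie -> agree -> charlie
i=4: L=alpha R=alpha -> agree -> alpha
i=5: BASE=foxtrot L=delta R=charlie all differ -> CONFLICT
i=6: L=alpha R=alpha -> agree -> alpha
Index 4 -> alpha

Answer: alpha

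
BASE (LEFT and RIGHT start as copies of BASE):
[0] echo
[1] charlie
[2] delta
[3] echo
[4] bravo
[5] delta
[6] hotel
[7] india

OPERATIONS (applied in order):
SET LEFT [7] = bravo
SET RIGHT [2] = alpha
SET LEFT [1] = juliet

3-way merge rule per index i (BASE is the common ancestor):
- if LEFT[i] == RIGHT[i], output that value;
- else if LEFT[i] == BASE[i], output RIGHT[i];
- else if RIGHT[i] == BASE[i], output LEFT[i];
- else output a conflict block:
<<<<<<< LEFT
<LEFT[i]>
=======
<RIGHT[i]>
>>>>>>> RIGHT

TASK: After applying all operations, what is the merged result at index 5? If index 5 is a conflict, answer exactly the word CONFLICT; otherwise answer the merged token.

Answer: delta

Derivation:
Final LEFT:  [echo, juliet, delta, echo, bravo, delta, hotel, bravo]
Final RIGHT: [echo, charlie, alpha, echo, bravo, delta, hotel, india]
i=0: L=echo R=echo -> agree -> echo
i=1: L=juliet, R=charlie=BASE -> take LEFT -> juliet
i=2: L=delta=BASE, R=alpha -> take RIGHT -> alpha
i=3: L=echo R=echo -> agree -> echo
i=4: L=bravo R=bravo -> agree -> bravo
i=5: L=delta R=delta -> agree -> delta
i=6: L=hotel R=hotel -> agree -> hotel
i=7: L=bravo, R=india=BASE -> take LEFT -> bravo
Index 5 -> delta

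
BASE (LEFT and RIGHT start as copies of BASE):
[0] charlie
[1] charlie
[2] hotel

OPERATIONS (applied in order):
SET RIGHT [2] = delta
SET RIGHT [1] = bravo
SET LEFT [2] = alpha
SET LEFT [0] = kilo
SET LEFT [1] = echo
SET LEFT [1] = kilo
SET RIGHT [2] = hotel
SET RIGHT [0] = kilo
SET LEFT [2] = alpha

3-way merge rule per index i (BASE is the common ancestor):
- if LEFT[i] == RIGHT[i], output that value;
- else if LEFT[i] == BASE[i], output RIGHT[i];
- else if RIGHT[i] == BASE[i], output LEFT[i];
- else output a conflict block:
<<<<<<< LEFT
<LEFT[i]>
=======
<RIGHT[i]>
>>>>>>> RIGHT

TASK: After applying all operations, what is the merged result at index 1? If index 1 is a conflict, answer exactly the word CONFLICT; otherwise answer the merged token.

Answer: CONFLICT

Derivation:
Final LEFT:  [kilo, kilo, alpha]
Final RIGHT: [kilo, bravo, hotel]
i=0: L=kilo R=kilo -> agree -> kilo
i=1: BASE=charlie L=kilo R=bravo all differ -> CONFLICT
i=2: L=alpha, R=hotel=BASE -> take LEFT -> alpha
Index 1 -> CONFLICT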